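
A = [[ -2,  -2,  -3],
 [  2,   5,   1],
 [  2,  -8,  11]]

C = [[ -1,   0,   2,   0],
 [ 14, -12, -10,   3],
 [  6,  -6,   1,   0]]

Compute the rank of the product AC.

3

First compute AC:
[[-44,  42,  13,  -6],
 [ 74, -66, -45,  15],
 [-48,  30,  95, -24]]
Now row reduce the product.
R2 ← R2 + (37/22)·R1: [0, 51/11, -509/22, 54/11]
R3 ← R3 − (12/11)·R1: [0, -174/11, 889/11, -192/11]
R3 ← R3 + (58/17)·R2: [0, 0, 32/17, -12/17]
3 nonzero rows, so rank(AC) = 3.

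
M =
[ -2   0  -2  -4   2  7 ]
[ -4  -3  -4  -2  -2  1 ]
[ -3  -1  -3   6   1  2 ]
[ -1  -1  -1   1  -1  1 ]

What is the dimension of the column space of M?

4

Row reduce to echelon form.
R2 ← R2 − (2)·R1: [0, -3, 0, 6, -6, -13]
R3 ← R3 − (3/2)·R1: [0, -1, 0, 12, -2, -17/2]
R4 ← R4 − (1/2)·R1: [0, -1, 0, 3, -2, -5/2]
R3 ← R3 − (1/3)·R2: [0, 0, 0, 10, 0, -25/6]
R4 ← R4 − (1/3)·R2: [0, 0, 0, 1, 0, 11/6]
R4 ← R4 − (1/10)·R3: [0, 0, 0, 0, 0, 9/4]
Echelon form has 4 nonzero rows, so rank(M) = 4.
The column space has dimension equal to the rank: 4.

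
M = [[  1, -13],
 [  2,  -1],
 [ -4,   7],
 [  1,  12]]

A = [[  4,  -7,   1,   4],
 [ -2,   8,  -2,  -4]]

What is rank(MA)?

First compute MA:
[[ 30, -111,  27,  56],
 [ 10, -22,   4,  12],
 [-30,  84, -18, -44],
 [-20,  89, -23, -44]]
Now row reduce the product.
R2 ← R2 − (1/3)·R1: [0, 15, -5, -20/3]
R3 ← R3 + R1: [0, -27, 9, 12]
R4 ← R4 + (2/3)·R1: [0, 15, -5, -20/3]
R3 ← R3 + (9/5)·R2: [0, 0, 0, 0]
R4 ← R4 − R2: [0, 0, 0, 0]
2 nonzero rows, so rank(MA) = 2.

2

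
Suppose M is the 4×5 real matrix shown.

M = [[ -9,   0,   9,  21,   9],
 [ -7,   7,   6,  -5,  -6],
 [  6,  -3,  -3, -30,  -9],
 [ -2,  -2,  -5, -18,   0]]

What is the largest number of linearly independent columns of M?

Row reduce to echelon form.
R2 ← R2 − (7/9)·R1: [0, 7, -1, -64/3, -13]
R3 ← R3 + (2/3)·R1: [0, -3, 3, -16, -3]
R4 ← R4 − (2/9)·R1: [0, -2, -7, -68/3, -2]
R3 ← R3 + (3/7)·R2: [0, 0, 18/7, -176/7, -60/7]
R4 ← R4 + (2/7)·R2: [0, 0, -51/7, -604/21, -40/7]
R4 ← R4 + (17/6)·R3: [0, 0, 0, -100, -30]
Echelon form has 4 nonzero rows, so rank(M) = 4.
The rank gives the maximum number of linearly independent columns: 4.

4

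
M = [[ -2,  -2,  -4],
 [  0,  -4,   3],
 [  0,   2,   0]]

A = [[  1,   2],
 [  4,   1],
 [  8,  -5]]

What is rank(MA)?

2

First compute MA:
[[-42,  14],
 [  8, -19],
 [  8,   2]]
Now row reduce the product.
R2 ← R2 + (4/21)·R1: [0, -49/3]
R3 ← R3 + (4/21)·R1: [0, 14/3]
R3 ← R3 + (2/7)·R2: [0, 0]
2 nonzero rows, so rank(MA) = 2.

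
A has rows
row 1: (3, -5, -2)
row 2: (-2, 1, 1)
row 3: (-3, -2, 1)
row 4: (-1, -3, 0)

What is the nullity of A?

Row reduce to echelon form.
R2 ← R2 + (2/3)·R1: [0, -7/3, -1/3]
R3 ← R3 + R1: [0, -7, -1]
R4 ← R4 + (1/3)·R1: [0, -14/3, -2/3]
R3 ← R3 − (3)·R2: [0, 0, 0]
R4 ← R4 − (2)·R2: [0, 0, 0]
2 nonzero rows, so rank(A) = 2.
A has 3 columns; by rank–nullity, nullity = 3 − 2 = 1.

1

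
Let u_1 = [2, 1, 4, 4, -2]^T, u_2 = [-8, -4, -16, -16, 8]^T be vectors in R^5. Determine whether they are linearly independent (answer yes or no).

Form the matrix with these vectors as rows and row reduce.
R2 ← R2 + (4)·R1: [0, 0, 0, 0, 0]
1 nonzero row, so the 2 vectors span a space of dimension 1.
Since 1 < 2, the vectors are linearly dependent.

no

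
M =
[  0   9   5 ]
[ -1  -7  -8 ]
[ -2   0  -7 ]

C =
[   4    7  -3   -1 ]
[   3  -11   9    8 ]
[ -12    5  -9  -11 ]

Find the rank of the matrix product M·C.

First compute MC:
[[-33, -74,  36,  17],
 [ 71,  30,  12,  33],
 [ 76, -49,  69,  79]]
Now row reduce the product.
R2 ← R2 + (71/33)·R1: [0, -4264/33, 984/11, 2296/33]
R3 ← R3 + (76/33)·R1: [0, -7241/33, 1671/11, 3899/33]
R3 ← R3 − (557/328)·R2: [0, 0, 0, 0]
2 nonzero rows, so rank(MC) = 2.

2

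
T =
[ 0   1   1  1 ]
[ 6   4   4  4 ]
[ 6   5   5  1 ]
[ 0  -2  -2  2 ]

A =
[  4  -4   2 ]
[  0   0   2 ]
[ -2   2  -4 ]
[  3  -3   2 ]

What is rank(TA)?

2

First compute TA:
[[  1,  -1,   0],
 [ 28, -28,  12],
 [ 17, -17,   4],
 [ 10, -10,   8]]
Now row reduce the product.
R2 ← R2 − (28)·R1: [0, 0, 12]
R3 ← R3 − (17)·R1: [0, 0, 4]
R4 ← R4 − (10)·R1: [0, 0, 8]
R3 ← R3 − (1/3)·R2: [0, 0, 0]
R4 ← R4 − (2/3)·R2: [0, 0, 0]
2 nonzero rows, so rank(TA) = 2.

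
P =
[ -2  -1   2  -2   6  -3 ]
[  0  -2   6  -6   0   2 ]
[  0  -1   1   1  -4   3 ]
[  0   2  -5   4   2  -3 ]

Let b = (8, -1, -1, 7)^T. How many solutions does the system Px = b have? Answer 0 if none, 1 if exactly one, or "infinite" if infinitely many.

Row reduce the augmented matrix [P | b].
R3 ← R3 − (1/2)·R2: [0, 0, -2, 4, -4, 2, -1/2]
R4 ← R4 + R2: [0, 0, 1, -2, 2, -1, 6]
R4 ← R4 + (1/2)·R3: [0, 0, 0, 0, 0, 0, 23/4]
The echelon form has 4 nonzero rows; the last pivot sits in the augmented column, so rank(P) = 3 but rank([P|b]) = 4.
Since the ranks differ, the system is inconsistent.
It has no solutions.

0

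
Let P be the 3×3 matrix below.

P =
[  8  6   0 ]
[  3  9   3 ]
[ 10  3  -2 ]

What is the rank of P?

2

Row reduce to echelon form.
R2 ← R2 − (3/8)·R1: [0, 27/4, 3]
R3 ← R3 − (5/4)·R1: [0, -9/2, -2]
R3 ← R3 + (2/3)·R2: [0, 0, 0]
Echelon form has 2 nonzero rows, so rank(P) = 2.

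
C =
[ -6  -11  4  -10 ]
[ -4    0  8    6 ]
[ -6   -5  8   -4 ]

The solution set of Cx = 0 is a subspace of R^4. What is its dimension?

Row reduce to echelon form.
R2 ← R2 − (2/3)·R1: [0, 22/3, 16/3, 38/3]
R3 ← R3 − R1: [0, 6, 4, 6]
R3 ← R3 − (9/11)·R2: [0, 0, -4/11, -48/11]
3 nonzero rows, so rank(C) = 3.
C has 4 columns; by rank–nullity, nullity = 4 − 3 = 1.

1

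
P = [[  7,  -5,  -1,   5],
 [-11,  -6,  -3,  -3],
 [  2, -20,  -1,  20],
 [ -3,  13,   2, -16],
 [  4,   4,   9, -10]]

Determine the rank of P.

4

Row reduce to echelon form.
R2 ← R2 + (11/7)·R1: [0, -97/7, -32/7, 34/7]
R3 ← R3 − (2/7)·R1: [0, -130/7, -5/7, 130/7]
R4 ← R4 + (3/7)·R1: [0, 76/7, 11/7, -97/7]
R5 ← R5 − (4/7)·R1: [0, 48/7, 67/7, -90/7]
R3 ← R3 − (130/97)·R2: [0, 0, 525/97, 1170/97]
R4 ← R4 + (76/97)·R2: [0, 0, -195/97, -975/97]
R5 ← R5 + (48/97)·R2: [0, 0, 709/97, -1014/97]
R4 ← R4 + (13/35)·R3: [0, 0, 0, -39/7]
R5 ← R5 − (709/525)·R3: [0, 0, 0, -936/35]
R5 ← R5 − (24/5)·R4: [0, 0, 0, 0]
Echelon form has 4 nonzero rows, so rank(P) = 4.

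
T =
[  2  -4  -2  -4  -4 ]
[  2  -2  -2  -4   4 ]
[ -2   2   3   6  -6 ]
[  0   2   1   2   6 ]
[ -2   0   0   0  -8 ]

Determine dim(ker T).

Row reduce to echelon form.
R2 ← R2 − R1: [0, 2, 0, 0, 8]
R3 ← R3 + R1: [0, -2, 1, 2, -10]
R5 ← R5 + R1: [0, -4, -2, -4, -12]
R3 ← R3 + R2: [0, 0, 1, 2, -2]
R4 ← R4 − R2: [0, 0, 1, 2, -2]
R5 ← R5 + (2)·R2: [0, 0, -2, -4, 4]
R4 ← R4 − R3: [0, 0, 0, 0, 0]
R5 ← R5 + (2)·R3: [0, 0, 0, 0, 0]
3 nonzero rows, so rank(T) = 3.
T has 5 columns; by rank–nullity, nullity = 5 − 3 = 2.

2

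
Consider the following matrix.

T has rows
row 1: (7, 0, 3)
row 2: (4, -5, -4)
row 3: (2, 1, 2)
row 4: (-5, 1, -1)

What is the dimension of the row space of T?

2

Row reduce to echelon form.
R2 ← R2 − (4/7)·R1: [0, -5, -40/7]
R3 ← R3 − (2/7)·R1: [0, 1, 8/7]
R4 ← R4 + (5/7)·R1: [0, 1, 8/7]
R3 ← R3 + (1/5)·R2: [0, 0, 0]
R4 ← R4 + (1/5)·R2: [0, 0, 0]
Echelon form has 2 nonzero rows, so rank(T) = 2.
The row space has dimension equal to the rank: 2.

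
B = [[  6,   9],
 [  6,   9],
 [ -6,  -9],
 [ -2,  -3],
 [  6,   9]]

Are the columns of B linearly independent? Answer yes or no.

Row reduce B to echelon form.
R2 ← R2 − R1: [0, 0]
R3 ← R3 + R1: [0, 0]
R4 ← R4 + (1/3)·R1: [0, 0]
R5 ← R5 − R1: [0, 0]
1 pivot among 2 columns.
Only 1 < 2 pivot columns, so the columns are linearly dependent.

no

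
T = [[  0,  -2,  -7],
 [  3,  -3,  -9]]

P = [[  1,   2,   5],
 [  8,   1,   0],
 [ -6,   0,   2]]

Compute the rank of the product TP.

2

First compute TP:
[[ 26,  -2, -14],
 [ 33,   3,  -3]]
Now row reduce the product.
R2 ← R2 − (33/26)·R1: [0, 72/13, 192/13]
2 nonzero rows, so rank(TP) = 2.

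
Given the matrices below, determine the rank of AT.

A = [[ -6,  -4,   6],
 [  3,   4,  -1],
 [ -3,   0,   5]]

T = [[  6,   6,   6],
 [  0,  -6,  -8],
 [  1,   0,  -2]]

2

First compute AT:
[[-30, -12, -16],
 [ 17,  -6, -12],
 [-13, -18, -28]]
Now row reduce the product.
R2 ← R2 + (17/30)·R1: [0, -64/5, -316/15]
R3 ← R3 − (13/30)·R1: [0, -64/5, -316/15]
R3 ← R3 − R2: [0, 0, 0]
2 nonzero rows, so rank(AT) = 2.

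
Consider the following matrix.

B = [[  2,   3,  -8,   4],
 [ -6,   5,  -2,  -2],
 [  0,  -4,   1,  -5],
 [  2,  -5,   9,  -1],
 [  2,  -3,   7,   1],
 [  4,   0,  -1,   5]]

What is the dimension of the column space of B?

Row reduce to echelon form.
R2 ← R2 + (3)·R1: [0, 14, -26, 10]
R4 ← R4 − R1: [0, -8, 17, -5]
R5 ← R5 − R1: [0, -6, 15, -3]
R6 ← R6 − (2)·R1: [0, -6, 15, -3]
R3 ← R3 + (2/7)·R2: [0, 0, -45/7, -15/7]
R4 ← R4 + (4/7)·R2: [0, 0, 15/7, 5/7]
R5 ← R5 + (3/7)·R2: [0, 0, 27/7, 9/7]
R6 ← R6 + (3/7)·R2: [0, 0, 27/7, 9/7]
R4 ← R4 + (1/3)·R3: [0, 0, 0, 0]
R5 ← R5 + (3/5)·R3: [0, 0, 0, 0]
R6 ← R6 + (3/5)·R3: [0, 0, 0, 0]
Echelon form has 3 nonzero rows, so rank(B) = 3.
The column space has dimension equal to the rank: 3.

3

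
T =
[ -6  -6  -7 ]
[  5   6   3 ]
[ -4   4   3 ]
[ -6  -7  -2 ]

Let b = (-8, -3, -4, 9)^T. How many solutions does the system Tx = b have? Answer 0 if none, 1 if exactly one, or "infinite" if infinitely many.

Row reduce the augmented matrix [T | b].
R2 ← R2 + (5/6)·R1: [0, 1, -17/6, -29/3]
R3 ← R3 − (2/3)·R1: [0, 8, 23/3, 4/3]
R4 ← R4 − R1: [0, -1, 5, 17]
R3 ← R3 − (8)·R2: [0, 0, 91/3, 236/3]
R4 ← R4 + R2: [0, 0, 13/6, 22/3]
R4 ← R4 − (1/14)·R3: [0, 0, 0, 12/7]
The echelon form has 4 nonzero rows; the last pivot sits in the augmented column, so rank(T) = 3 but rank([T|b]) = 4.
Since the ranks differ, the system is inconsistent.
It has no solutions.

0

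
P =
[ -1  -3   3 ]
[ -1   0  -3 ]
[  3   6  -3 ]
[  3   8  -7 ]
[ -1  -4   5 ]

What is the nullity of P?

Row reduce to echelon form.
R2 ← R2 − R1: [0, 3, -6]
R3 ← R3 + (3)·R1: [0, -3, 6]
R4 ← R4 + (3)·R1: [0, -1, 2]
R5 ← R5 − R1: [0, -1, 2]
R3 ← R3 + R2: [0, 0, 0]
R4 ← R4 + (1/3)·R2: [0, 0, 0]
R5 ← R5 + (1/3)·R2: [0, 0, 0]
2 nonzero rows, so rank(P) = 2.
P has 3 columns; by rank–nullity, nullity = 3 − 2 = 1.

1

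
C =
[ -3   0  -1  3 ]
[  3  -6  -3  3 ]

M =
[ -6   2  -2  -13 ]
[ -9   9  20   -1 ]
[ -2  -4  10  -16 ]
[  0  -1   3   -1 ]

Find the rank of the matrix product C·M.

First compute CM:
[[ 20,  -5,   5,  52],
 [ 42, -39, -147,  12]]
Now row reduce the product.
R2 ← R2 − (21/10)·R1: [0, -57/2, -315/2, -486/5]
2 nonzero rows, so rank(CM) = 2.

2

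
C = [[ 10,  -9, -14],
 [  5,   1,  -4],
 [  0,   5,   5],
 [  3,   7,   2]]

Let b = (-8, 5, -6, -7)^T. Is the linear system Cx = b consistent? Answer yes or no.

Row reduce the augmented matrix [C | b].
R2 ← R2 − (1/2)·R1: [0, 11/2, 3, 9]
R4 ← R4 − (3/10)·R1: [0, 97/10, 31/5, -23/5]
R3 ← R3 − (10/11)·R2: [0, 0, 25/11, -156/11]
R4 ← R4 − (97/55)·R2: [0, 0, 10/11, -1126/55]
R4 ← R4 − (2/5)·R3: [0, 0, 0, -74/5]
The echelon form has 4 nonzero rows; the last pivot sits in the augmented column, so rank(C) = 3 but rank([C|b]) = 4.
Since the ranks differ, the system is inconsistent.

no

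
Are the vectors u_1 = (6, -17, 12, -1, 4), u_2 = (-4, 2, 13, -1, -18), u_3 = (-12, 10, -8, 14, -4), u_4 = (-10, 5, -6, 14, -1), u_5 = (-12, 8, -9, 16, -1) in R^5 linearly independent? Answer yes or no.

no

Form the matrix with these vectors as rows and row reduce.
R2 ← R2 + (2/3)·R1: [0, -28/3, 21, -5/3, -46/3]
R3 ← R3 + (2)·R1: [0, -24, 16, 12, 4]
R4 ← R4 + (5/3)·R1: [0, -70/3, 14, 37/3, 17/3]
R5 ← R5 + (2)·R1: [0, -26, 15, 14, 7]
R3 ← R3 − (18/7)·R2: [0, 0, -38, 114/7, 304/7]
R4 ← R4 − (5/2)·R2: [0, 0, -77/2, 33/2, 44]
R5 ← R5 − (39/14)·R2: [0, 0, -87/2, 261/14, 348/7]
R4 ← R4 − (77/76)·R3: [0, 0, 0, 0, 0]
R5 ← R5 − (87/76)·R3: [0, 0, 0, 0, 0]
3 nonzero rows, so the 5 vectors span a space of dimension 3.
Since 3 < 5, the vectors are linearly dependent.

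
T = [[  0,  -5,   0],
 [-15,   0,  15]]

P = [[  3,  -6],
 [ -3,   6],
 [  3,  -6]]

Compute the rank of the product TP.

First compute TP:
[[ 15, -30],
 [  0,   0]]
Now row reduce the product.
1 nonzero row, so rank(TP) = 1.

1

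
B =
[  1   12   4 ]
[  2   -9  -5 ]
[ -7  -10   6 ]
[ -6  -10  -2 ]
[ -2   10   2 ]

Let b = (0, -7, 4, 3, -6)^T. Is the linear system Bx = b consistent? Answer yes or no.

no

Row reduce the augmented matrix [B | b].
R2 ← R2 − (2)·R1: [0, -33, -13, -7]
R3 ← R3 + (7)·R1: [0, 74, 34, 4]
R4 ← R4 + (6)·R1: [0, 62, 22, 3]
R5 ← R5 + (2)·R1: [0, 34, 10, -6]
R3 ← R3 + (74/33)·R2: [0, 0, 160/33, -386/33]
R4 ← R4 + (62/33)·R2: [0, 0, -80/33, -335/33]
R5 ← R5 + (34/33)·R2: [0, 0, -112/33, -436/33]
R4 ← R4 + (1/2)·R3: [0, 0, 0, -16]
R5 ← R5 + (7/10)·R3: [0, 0, 0, -107/5]
R5 ← R5 − (107/80)·R4: [0, 0, 0, 0]
The echelon form has 4 nonzero rows; the last pivot sits in the augmented column, so rank(B) = 3 but rank([B|b]) = 4.
Since the ranks differ, the system is inconsistent.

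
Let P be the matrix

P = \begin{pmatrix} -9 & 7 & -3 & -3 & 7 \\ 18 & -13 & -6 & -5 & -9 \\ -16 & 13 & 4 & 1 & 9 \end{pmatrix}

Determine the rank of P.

3

Row reduce to echelon form.
R2 ← R2 + (2)·R1: [0, 1, -12, -11, 5]
R3 ← R3 − (16/9)·R1: [0, 5/9, 28/3, 19/3, -31/9]
R3 ← R3 − (5/9)·R2: [0, 0, 16, 112/9, -56/9]
Echelon form has 3 nonzero rows, so rank(P) = 3.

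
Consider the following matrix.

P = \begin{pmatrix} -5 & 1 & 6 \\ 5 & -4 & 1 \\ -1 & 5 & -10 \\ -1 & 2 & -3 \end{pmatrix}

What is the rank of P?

Row reduce to echelon form.
R2 ← R2 + R1: [0, -3, 7]
R3 ← R3 − (1/5)·R1: [0, 24/5, -56/5]
R4 ← R4 − (1/5)·R1: [0, 9/5, -21/5]
R3 ← R3 + (8/5)·R2: [0, 0, 0]
R4 ← R4 + (3/5)·R2: [0, 0, 0]
Echelon form has 2 nonzero rows, so rank(P) = 2.

2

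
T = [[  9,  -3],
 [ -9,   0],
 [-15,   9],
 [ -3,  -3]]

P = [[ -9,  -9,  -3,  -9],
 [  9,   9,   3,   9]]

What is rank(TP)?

First compute TP:
[[-108, -108, -36, -108],
 [ 81,  81,  27,  81],
 [216, 216,  72, 216],
 [  0,   0,   0,   0]]
Now row reduce the product.
R2 ← R2 + (3/4)·R1: [0, 0, 0, 0]
R3 ← R3 + (2)·R1: [0, 0, 0, 0]
1 nonzero row, so rank(TP) = 1.

1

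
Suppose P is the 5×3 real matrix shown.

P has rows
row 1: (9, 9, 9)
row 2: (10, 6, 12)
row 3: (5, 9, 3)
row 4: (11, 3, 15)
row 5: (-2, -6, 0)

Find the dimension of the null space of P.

Row reduce to echelon form.
R2 ← R2 − (10/9)·R1: [0, -4, 2]
R3 ← R3 − (5/9)·R1: [0, 4, -2]
R4 ← R4 − (11/9)·R1: [0, -8, 4]
R5 ← R5 + (2/9)·R1: [0, -4, 2]
R3 ← R3 + R2: [0, 0, 0]
R4 ← R4 − (2)·R2: [0, 0, 0]
R5 ← R5 − R2: [0, 0, 0]
2 nonzero rows, so rank(P) = 2.
P has 3 columns; by rank–nullity, nullity = 3 − 2 = 1.

1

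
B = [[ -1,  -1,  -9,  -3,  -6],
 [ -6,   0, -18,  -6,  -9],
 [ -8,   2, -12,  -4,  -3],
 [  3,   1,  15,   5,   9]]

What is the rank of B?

2

Row reduce to echelon form.
R2 ← R2 − (6)·R1: [0, 6, 36, 12, 27]
R3 ← R3 − (8)·R1: [0, 10, 60, 20, 45]
R4 ← R4 + (3)·R1: [0, -2, -12, -4, -9]
R3 ← R3 − (5/3)·R2: [0, 0, 0, 0, 0]
R4 ← R4 + (1/3)·R2: [0, 0, 0, 0, 0]
Echelon form has 2 nonzero rows, so rank(B) = 2.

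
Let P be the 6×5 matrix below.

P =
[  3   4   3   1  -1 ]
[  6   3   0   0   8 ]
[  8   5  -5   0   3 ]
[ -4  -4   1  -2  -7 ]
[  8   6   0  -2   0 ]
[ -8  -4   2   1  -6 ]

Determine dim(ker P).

0

Row reduce to echelon form.
R2 ← R2 − (2)·R1: [0, -5, -6, -2, 10]
R3 ← R3 − (8/3)·R1: [0, -17/3, -13, -8/3, 17/3]
R4 ← R4 + (4/3)·R1: [0, 4/3, 5, -2/3, -25/3]
R5 ← R5 − (8/3)·R1: [0, -14/3, -8, -14/3, 8/3]
R6 ← R6 + (8/3)·R1: [0, 20/3, 10, 11/3, -26/3]
R3 ← R3 − (17/15)·R2: [0, 0, -31/5, -2/5, -17/3]
R4 ← R4 + (4/15)·R2: [0, 0, 17/5, -6/5, -17/3]
R5 ← R5 − (14/15)·R2: [0, 0, -12/5, -14/5, -20/3]
R6 ← R6 + (4/3)·R2: [0, 0, 2, 1, 14/3]
R4 ← R4 + (17/31)·R3: [0, 0, 0, -44/31, -272/31]
R5 ← R5 − (12/31)·R3: [0, 0, 0, -82/31, -416/93]
R6 ← R6 + (10/31)·R3: [0, 0, 0, 27/31, 88/31]
R5 ← R5 − (41/22)·R4: [0, 0, 0, 0, 392/33]
R6 ← R6 + (27/44)·R4: [0, 0, 0, 0, -28/11]
R6 ← R6 + (3/14)·R5: [0, 0, 0, 0, 0]
5 nonzero rows, so rank(P) = 5.
P has 5 columns; by rank–nullity, nullity = 5 − 5 = 0.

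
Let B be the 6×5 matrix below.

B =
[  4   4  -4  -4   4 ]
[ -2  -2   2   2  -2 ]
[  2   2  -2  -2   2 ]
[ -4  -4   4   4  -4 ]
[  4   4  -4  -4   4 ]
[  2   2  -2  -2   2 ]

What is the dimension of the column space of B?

Row reduce to echelon form.
R2 ← R2 + (1/2)·R1: [0, 0, 0, 0, 0]
R3 ← R3 − (1/2)·R1: [0, 0, 0, 0, 0]
R4 ← R4 + R1: [0, 0, 0, 0, 0]
R5 ← R5 − R1: [0, 0, 0, 0, 0]
R6 ← R6 − (1/2)·R1: [0, 0, 0, 0, 0]
Echelon form has 1 nonzero row, so rank(B) = 1.
The column space has dimension equal to the rank: 1.

1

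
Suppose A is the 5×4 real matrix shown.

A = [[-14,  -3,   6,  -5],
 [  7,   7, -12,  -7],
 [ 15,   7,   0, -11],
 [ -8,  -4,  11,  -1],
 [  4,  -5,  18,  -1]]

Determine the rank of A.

Row reduce to echelon form.
R2 ← R2 + (1/2)·R1: [0, 11/2, -9, -19/2]
R3 ← R3 + (15/14)·R1: [0, 53/14, 45/7, -229/14]
R4 ← R4 − (4/7)·R1: [0, -16/7, 53/7, 13/7]
R5 ← R5 + (2/7)·R1: [0, -41/7, 138/7, -17/7]
R3 ← R3 − (53/77)·R2: [0, 0, 972/77, -108/11]
R4 ← R4 + (32/77)·R2: [0, 0, 295/77, -23/11]
R5 ← R5 + (82/77)·R2: [0, 0, 780/77, -138/11]
R4 ← R4 − (295/972)·R3: [0, 0, 0, 8/9]
R5 ← R5 − (65/81)·R3: [0, 0, 0, -14/3]
R5 ← R5 + (21/4)·R4: [0, 0, 0, 0]
Echelon form has 4 nonzero rows, so rank(A) = 4.

4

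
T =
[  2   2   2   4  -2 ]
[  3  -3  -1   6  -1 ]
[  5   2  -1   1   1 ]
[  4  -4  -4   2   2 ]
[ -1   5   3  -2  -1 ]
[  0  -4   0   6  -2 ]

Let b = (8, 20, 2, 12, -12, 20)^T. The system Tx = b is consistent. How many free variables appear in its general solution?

Row reduce the augmented matrix [T | b].
R2 ← R2 − (3/2)·R1: [0, -6, -4, 0, 2, 8]
R3 ← R3 − (5/2)·R1: [0, -3, -6, -9, 6, -18]
R4 ← R4 − (2)·R1: [0, -8, -8, -6, 6, -4]
R5 ← R5 + (1/2)·R1: [0, 6, 4, 0, -2, -8]
R3 ← R3 − (1/2)·R2: [0, 0, -4, -9, 5, -22]
R4 ← R4 − (4/3)·R2: [0, 0, -8/3, -6, 10/3, -44/3]
R5 ← R5 + R2: [0, 0, 0, 0, 0, 0]
R6 ← R6 − (2/3)·R2: [0, 0, 8/3, 6, -10/3, 44/3]
R4 ← R4 − (2/3)·R3: [0, 0, 0, 0, 0, 0]
R6 ← R6 + (2/3)·R3: [0, 0, 0, 0, 0, 0]
The echelon form has 3 nonzero rows, and every pivot lies in the first 5 columns, so rank(T) = rank([T|b]) = 3.
The system is consistent.
Free variables = (unknowns) − (rank) = 5 − 3 = 2.

2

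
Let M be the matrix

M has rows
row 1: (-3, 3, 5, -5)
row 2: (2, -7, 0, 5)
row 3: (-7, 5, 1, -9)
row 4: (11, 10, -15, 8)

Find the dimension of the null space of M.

Row reduce to echelon form.
R2 ← R2 + (2/3)·R1: [0, -5, 10/3, 5/3]
R3 ← R3 − (7/3)·R1: [0, -2, -32/3, 8/3]
R4 ← R4 + (11/3)·R1: [0, 21, 10/3, -31/3]
R3 ← R3 − (2/5)·R2: [0, 0, -12, 2]
R4 ← R4 + (21/5)·R2: [0, 0, 52/3, -10/3]
R4 ← R4 + (13/9)·R3: [0, 0, 0, -4/9]
4 nonzero rows, so rank(M) = 4.
M has 4 columns; by rank–nullity, nullity = 4 − 4 = 0.

0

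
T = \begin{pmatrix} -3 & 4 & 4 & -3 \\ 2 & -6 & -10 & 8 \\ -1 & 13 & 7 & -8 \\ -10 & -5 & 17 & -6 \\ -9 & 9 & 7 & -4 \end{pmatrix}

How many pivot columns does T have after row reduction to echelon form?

Row reduce to echelon form.
R2 ← R2 + (2/3)·R1: [0, -10/3, -22/3, 6]
R3 ← R3 − (1/3)·R1: [0, 35/3, 17/3, -7]
R4 ← R4 − (10/3)·R1: [0, -55/3, 11/3, 4]
R5 ← R5 − (3)·R1: [0, -3, -5, 5]
R3 ← R3 + (7/2)·R2: [0, 0, -20, 14]
R4 ← R4 − (11/2)·R2: [0, 0, 44, -29]
R5 ← R5 − (9/10)·R2: [0, 0, 8/5, -2/5]
R4 ← R4 + (11/5)·R3: [0, 0, 0, 9/5]
R5 ← R5 + (2/25)·R3: [0, 0, 0, 18/25]
R5 ← R5 − (2/5)·R4: [0, 0, 0, 0]
Echelon form has 4 nonzero rows, so rank(T) = 4.
Each nonzero row contributes one pivot column: 4 pivot columns.

4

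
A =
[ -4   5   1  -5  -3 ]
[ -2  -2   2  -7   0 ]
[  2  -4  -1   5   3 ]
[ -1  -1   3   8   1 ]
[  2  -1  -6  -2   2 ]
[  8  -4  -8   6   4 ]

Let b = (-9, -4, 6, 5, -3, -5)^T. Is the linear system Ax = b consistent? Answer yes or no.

no

Row reduce the augmented matrix [A | b].
R2 ← R2 − (1/2)·R1: [0, -9/2, 3/2, -9/2, 3/2, 1/2]
R3 ← R3 + (1/2)·R1: [0, -3/2, -1/2, 5/2, 3/2, 3/2]
R4 ← R4 − (1/4)·R1: [0, -9/4, 11/4, 37/4, 7/4, 29/4]
R5 ← R5 + (1/2)·R1: [0, 3/2, -11/2, -9/2, 1/2, -15/2]
R6 ← R6 + (2)·R1: [0, 6, -6, -4, -2, -23]
R3 ← R3 − (1/3)·R2: [0, 0, -1, 4, 1, 4/3]
R4 ← R4 − (1/2)·R2: [0, 0, 2, 23/2, 1, 7]
R5 ← R5 + (1/3)·R2: [0, 0, -5, -6, 1, -22/3]
R6 ← R6 + (4/3)·R2: [0, 0, -4, -10, 0, -67/3]
R4 ← R4 + (2)·R3: [0, 0, 0, 39/2, 3, 29/3]
R5 ← R5 − (5)·R3: [0, 0, 0, -26, -4, -14]
R6 ← R6 − (4)·R3: [0, 0, 0, -26, -4, -83/3]
R5 ← R5 + (4/3)·R4: [0, 0, 0, 0, 0, -10/9]
R6 ← R6 + (4/3)·R4: [0, 0, 0, 0, 0, -133/9]
R6 ← R6 − (133/10)·R5: [0, 0, 0, 0, 0, 0]
The echelon form has 5 nonzero rows; the last pivot sits in the augmented column, so rank(A) = 4 but rank([A|b]) = 5.
Since the ranks differ, the system is inconsistent.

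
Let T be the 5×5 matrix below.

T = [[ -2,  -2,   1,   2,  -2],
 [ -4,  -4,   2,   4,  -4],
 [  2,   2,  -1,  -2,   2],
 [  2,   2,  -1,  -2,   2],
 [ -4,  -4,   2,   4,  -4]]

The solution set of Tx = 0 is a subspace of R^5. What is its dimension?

4

Row reduce to echelon form.
R2 ← R2 − (2)·R1: [0, 0, 0, 0, 0]
R3 ← R3 + R1: [0, 0, 0, 0, 0]
R4 ← R4 + R1: [0, 0, 0, 0, 0]
R5 ← R5 − (2)·R1: [0, 0, 0, 0, 0]
1 nonzero row, so rank(T) = 1.
T has 5 columns; by rank–nullity, nullity = 5 − 1 = 4.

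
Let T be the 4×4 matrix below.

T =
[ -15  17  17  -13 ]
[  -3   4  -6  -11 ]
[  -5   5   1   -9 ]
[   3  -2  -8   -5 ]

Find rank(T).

Row reduce to echelon form.
R2 ← R2 − (1/5)·R1: [0, 3/5, -47/5, -42/5]
R3 ← R3 − (1/3)·R1: [0, -2/3, -14/3, -14/3]
R4 ← R4 + (1/5)·R1: [0, 7/5, -23/5, -38/5]
R3 ← R3 + (10/9)·R2: [0, 0, -136/9, -14]
R4 ← R4 − (7/3)·R2: [0, 0, 52/3, 12]
R4 ← R4 + (39/34)·R3: [0, 0, 0, -69/17]
Echelon form has 4 nonzero rows, so rank(T) = 4.

4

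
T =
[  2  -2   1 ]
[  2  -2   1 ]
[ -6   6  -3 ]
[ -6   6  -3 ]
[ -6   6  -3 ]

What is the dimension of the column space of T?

1

Row reduce to echelon form.
R2 ← R2 − R1: [0, 0, 0]
R3 ← R3 + (3)·R1: [0, 0, 0]
R4 ← R4 + (3)·R1: [0, 0, 0]
R5 ← R5 + (3)·R1: [0, 0, 0]
Echelon form has 1 nonzero row, so rank(T) = 1.
The column space has dimension equal to the rank: 1.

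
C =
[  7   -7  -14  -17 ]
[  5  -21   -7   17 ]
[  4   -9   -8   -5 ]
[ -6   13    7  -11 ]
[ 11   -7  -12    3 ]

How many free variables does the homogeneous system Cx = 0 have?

0

Row reduce to echelon form.
R2 ← R2 − (5/7)·R1: [0, -16, 3, 204/7]
R3 ← R3 − (4/7)·R1: [0, -5, 0, 33/7]
R4 ← R4 + (6/7)·R1: [0, 7, -5, -179/7]
R5 ← R5 − (11/7)·R1: [0, 4, 10, 208/7]
R3 ← R3 − (5/16)·R2: [0, 0, -15/16, -123/28]
R4 ← R4 + (7/16)·R2: [0, 0, -59/16, -359/28]
R5 ← R5 + (1/4)·R2: [0, 0, 43/4, 37]
R4 ← R4 − (59/15)·R3: [0, 0, 0, 156/35]
R5 ← R5 + (172/15)·R3: [0, 0, 0, -468/35]
R5 ← R5 + (3)·R4: [0, 0, 0, 0]
4 nonzero rows, so rank(C) = 4.
C has 4 columns; by rank–nullity, nullity = 4 − 4 = 0.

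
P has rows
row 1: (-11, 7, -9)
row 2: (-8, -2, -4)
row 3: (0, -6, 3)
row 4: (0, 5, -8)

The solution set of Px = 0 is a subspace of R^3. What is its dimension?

0

Row reduce to echelon form.
R2 ← R2 − (8/11)·R1: [0, -78/11, 28/11]
R3 ← R3 − (11/13)·R2: [0, 0, 11/13]
R4 ← R4 + (55/78)·R2: [0, 0, -242/39]
R4 ← R4 + (22/3)·R3: [0, 0, 0]
3 nonzero rows, so rank(P) = 3.
P has 3 columns; by rank–nullity, nullity = 3 − 3 = 0.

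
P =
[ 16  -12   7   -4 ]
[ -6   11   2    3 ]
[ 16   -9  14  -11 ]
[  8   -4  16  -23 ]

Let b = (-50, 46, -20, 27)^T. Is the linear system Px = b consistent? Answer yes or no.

Row reduce the augmented matrix [P | b].
R2 ← R2 + (3/8)·R1: [0, 13/2, 37/8, 3/2, 109/4]
R3 ← R3 − R1: [0, 3, 7, -7, 30]
R4 ← R4 − (1/2)·R1: [0, 2, 25/2, -21, 52]
R3 ← R3 − (6/13)·R2: [0, 0, 253/52, -100/13, 453/26]
R4 ← R4 − (4/13)·R2: [0, 0, 144/13, -279/13, 567/13]
R4 ← R4 − (576/253)·R3: [0, 0, 0, -999/253, 999/253]
The echelon form has 4 nonzero rows, and every pivot lies in the first 4 columns, so rank(P) = rank([P|b]) = 4.
The system is consistent.

yes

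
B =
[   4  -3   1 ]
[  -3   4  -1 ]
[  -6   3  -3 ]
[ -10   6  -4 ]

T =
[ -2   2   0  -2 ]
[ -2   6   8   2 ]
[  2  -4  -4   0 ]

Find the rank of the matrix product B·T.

2

First compute BT:
[[  0, -14, -28, -14],
 [ -4,  22,  36,  14],
 [  0,  18,  36,  18],
 [  0,  32,  64,  32]]
Now row reduce the product.
Swap R1 ↔ R2
R3 ← R3 + (9/7)·R2: [0, 0, 0, 0]
R4 ← R4 + (16/7)·R2: [0, 0, 0, 0]
2 nonzero rows, so rank(BT) = 2.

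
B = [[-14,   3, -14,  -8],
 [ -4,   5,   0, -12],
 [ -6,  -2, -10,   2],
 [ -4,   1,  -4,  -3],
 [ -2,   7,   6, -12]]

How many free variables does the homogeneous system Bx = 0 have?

1

Row reduce to echelon form.
R2 ← R2 − (2/7)·R1: [0, 29/7, 4, -68/7]
R3 ← R3 − (3/7)·R1: [0, -23/7, -4, 38/7]
R4 ← R4 − (2/7)·R1: [0, 1/7, 0, -5/7]
R5 ← R5 − (1/7)·R1: [0, 46/7, 8, -76/7]
R3 ← R3 + (23/29)·R2: [0, 0, -24/29, -66/29]
R4 ← R4 − (1/29)·R2: [0, 0, -4/29, -11/29]
R5 ← R5 − (46/29)·R2: [0, 0, 48/29, 132/29]
R4 ← R4 − (1/6)·R3: [0, 0, 0, 0]
R5 ← R5 + (2)·R3: [0, 0, 0, 0]
3 nonzero rows, so rank(B) = 3.
B has 4 columns; by rank–nullity, nullity = 4 − 3 = 1.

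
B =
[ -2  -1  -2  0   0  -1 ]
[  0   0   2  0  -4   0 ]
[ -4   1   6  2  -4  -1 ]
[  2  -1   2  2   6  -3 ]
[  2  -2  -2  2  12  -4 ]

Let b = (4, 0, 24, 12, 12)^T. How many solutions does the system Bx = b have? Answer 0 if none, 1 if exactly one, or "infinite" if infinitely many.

infinite

Row reduce the augmented matrix [B | b].
R3 ← R3 − (2)·R1: [0, 3, 10, 2, -4, 1, 16]
R4 ← R4 + R1: [0, -2, 0, 2, 6, -4, 16]
R5 ← R5 + R1: [0, -3, -4, 2, 12, -5, 16]
Swap R2 ↔ R3
R4 ← R4 + (2/3)·R2: [0, 0, 20/3, 10/3, 10/3, -10/3, 80/3]
R5 ← R5 + R2: [0, 0, 6, 4, 8, -4, 32]
R4 ← R4 − (10/3)·R3: [0, 0, 0, 10/3, 50/3, -10/3, 80/3]
R5 ← R5 − (3)·R3: [0, 0, 0, 4, 20, -4, 32]
R5 ← R5 − (6/5)·R4: [0, 0, 0, 0, 0, 0, 0]
The echelon form has 4 nonzero rows, and every pivot lies in the first 6 columns, so rank(B) = rank([B|b]) = 4.
The system is consistent.
rank = 4 < 6 unknowns, so there are infinitely many solutions.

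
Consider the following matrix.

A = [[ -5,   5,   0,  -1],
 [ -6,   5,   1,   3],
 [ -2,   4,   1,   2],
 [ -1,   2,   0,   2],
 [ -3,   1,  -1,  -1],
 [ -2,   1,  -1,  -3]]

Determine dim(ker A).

Row reduce to echelon form.
R2 ← R2 − (6/5)·R1: [0, -1, 1, 21/5]
R3 ← R3 − (2/5)·R1: [0, 2, 1, 12/5]
R4 ← R4 − (1/5)·R1: [0, 1, 0, 11/5]
R5 ← R5 − (3/5)·R1: [0, -2, -1, -2/5]
R6 ← R6 − (2/5)·R1: [0, -1, -1, -13/5]
R3 ← R3 + (2)·R2: [0, 0, 3, 54/5]
R4 ← R4 + R2: [0, 0, 1, 32/5]
R5 ← R5 − (2)·R2: [0, 0, -3, -44/5]
R6 ← R6 − R2: [0, 0, -2, -34/5]
R4 ← R4 − (1/3)·R3: [0, 0, 0, 14/5]
R5 ← R5 + R3: [0, 0, 0, 2]
R6 ← R6 + (2/3)·R3: [0, 0, 0, 2/5]
R5 ← R5 − (5/7)·R4: [0, 0, 0, 0]
R6 ← R6 − (1/7)·R4: [0, 0, 0, 0]
4 nonzero rows, so rank(A) = 4.
A has 4 columns; by rank–nullity, nullity = 4 − 4 = 0.

0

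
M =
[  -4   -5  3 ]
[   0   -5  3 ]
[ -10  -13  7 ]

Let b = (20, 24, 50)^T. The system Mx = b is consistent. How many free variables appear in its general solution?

0

Row reduce the augmented matrix [M | b].
R3 ← R3 − (5/2)·R1: [0, -1/2, -1/2, 0]
R3 ← R3 − (1/10)·R2: [0, 0, -4/5, -12/5]
The echelon form has 3 nonzero rows, and every pivot lies in the first 3 columns, so rank(M) = rank([M|b]) = 3.
The system is consistent.
Free variables = (unknowns) − (rank) = 3 − 3 = 0.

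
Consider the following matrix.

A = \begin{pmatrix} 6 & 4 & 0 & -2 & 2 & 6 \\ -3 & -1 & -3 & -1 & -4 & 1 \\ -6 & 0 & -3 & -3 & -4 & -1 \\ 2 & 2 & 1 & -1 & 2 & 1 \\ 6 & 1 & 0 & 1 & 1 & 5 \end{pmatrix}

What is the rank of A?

Row reduce to echelon form.
R2 ← R2 + (1/2)·R1: [0, 1, -3, -2, -3, 4]
R3 ← R3 + R1: [0, 4, -3, -5, -2, 5]
R4 ← R4 − (1/3)·R1: [0, 2/3, 1, -1/3, 4/3, -1]
R5 ← R5 − R1: [0, -3, 0, 3, -1, -1]
R3 ← R3 − (4)·R2: [0, 0, 9, 3, 10, -11]
R4 ← R4 − (2/3)·R2: [0, 0, 3, 1, 10/3, -11/3]
R5 ← R5 + (3)·R2: [0, 0, -9, -3, -10, 11]
R4 ← R4 − (1/3)·R3: [0, 0, 0, 0, 0, 0]
R5 ← R5 + R3: [0, 0, 0, 0, 0, 0]
Echelon form has 3 nonzero rows, so rank(A) = 3.

3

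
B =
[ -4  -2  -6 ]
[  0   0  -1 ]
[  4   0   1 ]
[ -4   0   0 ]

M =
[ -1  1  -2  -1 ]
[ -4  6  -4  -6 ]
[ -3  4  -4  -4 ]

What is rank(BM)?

First compute BM:
[[ 30, -40,  40,  40],
 [  3,  -4,   4,   4],
 [ -7,   8, -12,  -8],
 [  4,  -4,   8,   4]]
Now row reduce the product.
R2 ← R2 − (1/10)·R1: [0, 0, 0, 0]
R3 ← R3 + (7/30)·R1: [0, -4/3, -8/3, 4/3]
R4 ← R4 − (2/15)·R1: [0, 4/3, 8/3, -4/3]
Swap R2 ↔ R3
R4 ← R4 + R2: [0, 0, 0, 0]
2 nonzero rows, so rank(BM) = 2.

2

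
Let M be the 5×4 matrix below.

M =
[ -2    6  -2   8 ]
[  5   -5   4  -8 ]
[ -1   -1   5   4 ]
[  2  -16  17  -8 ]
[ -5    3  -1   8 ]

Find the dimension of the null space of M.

1

Row reduce to echelon form.
R2 ← R2 + (5/2)·R1: [0, 10, -1, 12]
R3 ← R3 − (1/2)·R1: [0, -4, 6, 0]
R4 ← R4 + R1: [0, -10, 15, 0]
R5 ← R5 − (5/2)·R1: [0, -12, 4, -12]
R3 ← R3 + (2/5)·R2: [0, 0, 28/5, 24/5]
R4 ← R4 + R2: [0, 0, 14, 12]
R5 ← R5 + (6/5)·R2: [0, 0, 14/5, 12/5]
R4 ← R4 − (5/2)·R3: [0, 0, 0, 0]
R5 ← R5 − (1/2)·R3: [0, 0, 0, 0]
3 nonzero rows, so rank(M) = 3.
M has 4 columns; by rank–nullity, nullity = 4 − 3 = 1.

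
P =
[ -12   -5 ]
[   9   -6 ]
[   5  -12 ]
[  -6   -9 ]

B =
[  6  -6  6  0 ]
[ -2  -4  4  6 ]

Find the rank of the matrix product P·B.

First compute PB:
[[-62,  92, -92, -30],
 [ 66, -30,  30, -36],
 [ 54,  18, -18, -72],
 [-18,  72, -72, -54]]
Now row reduce the product.
R2 ← R2 + (33/31)·R1: [0, 2106/31, -2106/31, -2106/31]
R3 ← R3 + (27/31)·R1: [0, 3042/31, -3042/31, -3042/31]
R4 ← R4 − (9/31)·R1: [0, 1404/31, -1404/31, -1404/31]
R3 ← R3 − (13/9)·R2: [0, 0, 0, 0]
R4 ← R4 − (2/3)·R2: [0, 0, 0, 0]
2 nonzero rows, so rank(PB) = 2.

2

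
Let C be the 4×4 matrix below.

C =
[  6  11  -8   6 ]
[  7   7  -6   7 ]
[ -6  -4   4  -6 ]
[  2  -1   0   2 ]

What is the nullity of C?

2

Row reduce to echelon form.
R2 ← R2 − (7/6)·R1: [0, -35/6, 10/3, 0]
R3 ← R3 + R1: [0, 7, -4, 0]
R4 ← R4 − (1/3)·R1: [0, -14/3, 8/3, 0]
R3 ← R3 + (6/5)·R2: [0, 0, 0, 0]
R4 ← R4 − (4/5)·R2: [0, 0, 0, 0]
2 nonzero rows, so rank(C) = 2.
C has 4 columns; by rank–nullity, nullity = 4 − 2 = 2.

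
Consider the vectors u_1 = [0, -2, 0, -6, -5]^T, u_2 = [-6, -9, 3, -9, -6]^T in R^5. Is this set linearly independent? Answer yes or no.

Form the matrix with these vectors as rows and row reduce.
Swap R1 ↔ R2
2 nonzero rows, so the 2 vectors span a space of dimension 2.
Since 2 = 2, the vectors are linearly independent.

yes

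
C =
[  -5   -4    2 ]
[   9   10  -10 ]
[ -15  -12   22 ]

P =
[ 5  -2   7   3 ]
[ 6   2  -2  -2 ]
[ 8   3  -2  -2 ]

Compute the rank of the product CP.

First compute CP:
[[-33,   8, -31, -11],
 [ 25, -28,  63,  27],
 [ 29,  72, -125, -65]]
Now row reduce the product.
R2 ← R2 + (25/33)·R1: [0, -724/33, 1304/33, 56/3]
R3 ← R3 + (29/33)·R1: [0, 2608/33, -5024/33, -224/3]
R3 ← R3 + (652/181)·R2: [0, 0, -1792/181, -1344/181]
3 nonzero rows, so rank(CP) = 3.

3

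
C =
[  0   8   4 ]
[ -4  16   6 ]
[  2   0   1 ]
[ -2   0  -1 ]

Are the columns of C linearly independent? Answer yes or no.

Row reduce C to echelon form.
Swap R1 ↔ R2
R3 ← R3 + (1/2)·R1: [0, 8, 4]
R4 ← R4 − (1/2)·R1: [0, -8, -4]
R3 ← R3 − R2: [0, 0, 0]
R4 ← R4 + R2: [0, 0, 0]
2 pivots among 3 columns.
Only 2 < 3 pivot columns, so the columns are linearly dependent.

no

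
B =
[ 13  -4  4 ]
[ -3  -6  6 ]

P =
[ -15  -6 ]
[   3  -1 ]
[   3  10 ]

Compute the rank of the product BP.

2

First compute BP:
[[-195, -34],
 [ 45,  84]]
Now row reduce the product.
R2 ← R2 + (3/13)·R1: [0, 990/13]
2 nonzero rows, so rank(BP) = 2.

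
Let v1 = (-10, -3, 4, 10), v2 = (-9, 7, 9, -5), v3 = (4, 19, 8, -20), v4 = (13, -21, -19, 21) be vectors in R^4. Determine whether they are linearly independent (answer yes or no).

no

Form the matrix with these vectors as rows and row reduce.
R2 ← R2 − (9/10)·R1: [0, 97/10, 27/5, -14]
R3 ← R3 + (2/5)·R1: [0, 89/5, 48/5, -16]
R4 ← R4 + (13/10)·R1: [0, -249/10, -69/5, 34]
R3 ← R3 − (178/97)·R2: [0, 0, -30/97, 940/97]
R4 ← R4 + (249/97)·R2: [0, 0, 6/97, -188/97]
R4 ← R4 + (1/5)·R3: [0, 0, 0, 0]
3 nonzero rows, so the 4 vectors span a space of dimension 3.
Since 3 < 4, the vectors are linearly dependent.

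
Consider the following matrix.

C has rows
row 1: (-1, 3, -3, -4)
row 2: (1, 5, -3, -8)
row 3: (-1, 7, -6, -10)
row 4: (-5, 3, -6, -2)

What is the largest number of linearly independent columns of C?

2

Row reduce to echelon form.
R2 ← R2 + R1: [0, 8, -6, -12]
R3 ← R3 − R1: [0, 4, -3, -6]
R4 ← R4 − (5)·R1: [0, -12, 9, 18]
R3 ← R3 − (1/2)·R2: [0, 0, 0, 0]
R4 ← R4 + (3/2)·R2: [0, 0, 0, 0]
Echelon form has 2 nonzero rows, so rank(C) = 2.
The rank gives the maximum number of linearly independent columns: 2.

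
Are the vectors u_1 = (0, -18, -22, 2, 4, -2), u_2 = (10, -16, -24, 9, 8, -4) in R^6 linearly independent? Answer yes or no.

yes

Form the matrix with these vectors as rows and row reduce.
Swap R1 ↔ R2
2 nonzero rows, so the 2 vectors span a space of dimension 2.
Since 2 = 2, the vectors are linearly independent.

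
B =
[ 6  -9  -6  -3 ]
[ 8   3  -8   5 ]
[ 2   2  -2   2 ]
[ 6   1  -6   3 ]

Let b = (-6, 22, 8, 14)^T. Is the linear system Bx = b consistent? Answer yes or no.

Row reduce the augmented matrix [B | b].
R2 ← R2 − (4/3)·R1: [0, 15, 0, 9, 30]
R3 ← R3 − (1/3)·R1: [0, 5, 0, 3, 10]
R4 ← R4 − R1: [0, 10, 0, 6, 20]
R3 ← R3 − (1/3)·R2: [0, 0, 0, 0, 0]
R4 ← R4 − (2/3)·R2: [0, 0, 0, 0, 0]
The echelon form has 2 nonzero rows, and every pivot lies in the first 4 columns, so rank(B) = rank([B|b]) = 2.
The system is consistent.

yes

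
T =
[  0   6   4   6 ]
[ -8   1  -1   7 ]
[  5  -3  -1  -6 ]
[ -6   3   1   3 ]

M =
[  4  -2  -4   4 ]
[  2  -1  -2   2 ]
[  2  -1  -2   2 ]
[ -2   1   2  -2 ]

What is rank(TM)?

First compute TM:
[[  8,  -4,  -8,   8],
 [-46,  23,  46, -46],
 [ 24, -12, -24,  24],
 [-22,  11,  22, -22]]
Now row reduce the product.
R2 ← R2 + (23/4)·R1: [0, 0, 0, 0]
R3 ← R3 − (3)·R1: [0, 0, 0, 0]
R4 ← R4 + (11/4)·R1: [0, 0, 0, 0]
1 nonzero row, so rank(TM) = 1.

1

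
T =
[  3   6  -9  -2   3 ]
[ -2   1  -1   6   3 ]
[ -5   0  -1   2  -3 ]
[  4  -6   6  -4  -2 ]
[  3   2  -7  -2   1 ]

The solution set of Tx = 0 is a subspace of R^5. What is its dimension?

Row reduce to echelon form.
R2 ← R2 + (2/3)·R1: [0, 5, -7, 14/3, 5]
R3 ← R3 + (5/3)·R1: [0, 10, -16, -4/3, 2]
R4 ← R4 − (4/3)·R1: [0, -14, 18, -4/3, -6]
R5 ← R5 − R1: [0, -4, 2, 0, -2]
R3 ← R3 − (2)·R2: [0, 0, -2, -32/3, -8]
R4 ← R4 + (14/5)·R2: [0, 0, -8/5, 176/15, 8]
R5 ← R5 + (4/5)·R2: [0, 0, -18/5, 56/15, 2]
R4 ← R4 − (4/5)·R3: [0, 0, 0, 304/15, 72/5]
R5 ← R5 − (9/5)·R3: [0, 0, 0, 344/15, 82/5]
R5 ← R5 − (43/38)·R4: [0, 0, 0, 0, 2/19]
5 nonzero rows, so rank(T) = 5.
T has 5 columns; by rank–nullity, nullity = 5 − 5 = 0.

0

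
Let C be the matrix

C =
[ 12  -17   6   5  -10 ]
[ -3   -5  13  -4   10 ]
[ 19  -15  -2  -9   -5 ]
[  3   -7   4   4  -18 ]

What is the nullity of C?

Row reduce to echelon form.
R2 ← R2 + (1/4)·R1: [0, -37/4, 29/2, -11/4, 15/2]
R3 ← R3 − (19/12)·R1: [0, 143/12, -23/2, -203/12, 65/6]
R4 ← R4 − (1/4)·R1: [0, -11/4, 5/2, 11/4, -31/2]
R3 ← R3 + (143/111)·R2: [0, 0, 797/111, -757/37, 2275/111]
R4 ← R4 − (11/37)·R2: [0, 0, -67/37, 132/37, -656/37]
R4 ← R4 + (201/797)·R3: [0, 0, 0, -1269/797, -10011/797]
4 nonzero rows, so rank(C) = 4.
C has 5 columns; by rank–nullity, nullity = 5 − 4 = 1.

1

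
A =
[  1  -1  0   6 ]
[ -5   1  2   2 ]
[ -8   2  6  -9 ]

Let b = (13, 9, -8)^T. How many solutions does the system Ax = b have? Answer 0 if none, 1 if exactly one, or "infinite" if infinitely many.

infinite

Row reduce the augmented matrix [A | b].
R2 ← R2 + (5)·R1: [0, -4, 2, 32, 74]
R3 ← R3 + (8)·R1: [0, -6, 6, 39, 96]
R3 ← R3 − (3/2)·R2: [0, 0, 3, -9, -15]
The echelon form has 3 nonzero rows, and every pivot lies in the first 4 columns, so rank(A) = rank([A|b]) = 3.
The system is consistent.
rank = 3 < 4 unknowns, so there are infinitely many solutions.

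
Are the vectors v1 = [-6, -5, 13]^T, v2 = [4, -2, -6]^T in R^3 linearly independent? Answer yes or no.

yes

Form the matrix with these vectors as rows and row reduce.
R2 ← R2 + (2/3)·R1: [0, -16/3, 8/3]
2 nonzero rows, so the 2 vectors span a space of dimension 2.
Since 2 = 2, the vectors are linearly independent.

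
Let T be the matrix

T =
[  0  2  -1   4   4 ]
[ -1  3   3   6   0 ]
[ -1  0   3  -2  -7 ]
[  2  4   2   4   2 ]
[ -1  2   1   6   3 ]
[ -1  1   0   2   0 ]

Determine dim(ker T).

1

Row reduce to echelon form.
Swap R1 ↔ R2
R3 ← R3 − R1: [0, -3, 0, -8, -7]
R4 ← R4 + (2)·R1: [0, 10, 8, 16, 2]
R5 ← R5 − R1: [0, -1, -2, 0, 3]
R6 ← R6 − R1: [0, -2, -3, -4, 0]
R3 ← R3 + (3/2)·R2: [0, 0, -3/2, -2, -1]
R4 ← R4 − (5)·R2: [0, 0, 13, -4, -18]
R5 ← R5 + (1/2)·R2: [0, 0, -5/2, 2, 5]
R6 ← R6 + R2: [0, 0, -4, 0, 4]
R4 ← R4 + (26/3)·R3: [0, 0, 0, -64/3, -80/3]
R5 ← R5 − (5/3)·R3: [0, 0, 0, 16/3, 20/3]
R6 ← R6 − (8/3)·R3: [0, 0, 0, 16/3, 20/3]
R5 ← R5 + (1/4)·R4: [0, 0, 0, 0, 0]
R6 ← R6 + (1/4)·R4: [0, 0, 0, 0, 0]
4 nonzero rows, so rank(T) = 4.
T has 5 columns; by rank–nullity, nullity = 5 − 4 = 1.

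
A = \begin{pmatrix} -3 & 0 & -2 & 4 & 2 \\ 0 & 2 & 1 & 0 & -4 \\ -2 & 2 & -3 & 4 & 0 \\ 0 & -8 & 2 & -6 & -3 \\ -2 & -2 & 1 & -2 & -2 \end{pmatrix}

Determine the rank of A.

5

Row reduce to echelon form.
R3 ← R3 − (2/3)·R1: [0, 2, -5/3, 4/3, -4/3]
R5 ← R5 − (2/3)·R1: [0, -2, 7/3, -14/3, -10/3]
R3 ← R3 − R2: [0, 0, -8/3, 4/3, 8/3]
R4 ← R4 + (4)·R2: [0, 0, 6, -6, -19]
R5 ← R5 + R2: [0, 0, 10/3, -14/3, -22/3]
R4 ← R4 + (9/4)·R3: [0, 0, 0, -3, -13]
R5 ← R5 + (5/4)·R3: [0, 0, 0, -3, -4]
R5 ← R5 − R4: [0, 0, 0, 0, 9]
Echelon form has 5 nonzero rows, so rank(A) = 5.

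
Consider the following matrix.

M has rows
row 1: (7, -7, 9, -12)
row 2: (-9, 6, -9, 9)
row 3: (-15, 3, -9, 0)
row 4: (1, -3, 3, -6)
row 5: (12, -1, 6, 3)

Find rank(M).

Row reduce to echelon form.
R2 ← R2 + (9/7)·R1: [0, -3, 18/7, -45/7]
R3 ← R3 + (15/7)·R1: [0, -12, 72/7, -180/7]
R4 ← R4 − (1/7)·R1: [0, -2, 12/7, -30/7]
R5 ← R5 − (12/7)·R1: [0, 11, -66/7, 165/7]
R3 ← R3 − (4)·R2: [0, 0, 0, 0]
R4 ← R4 − (2/3)·R2: [0, 0, 0, 0]
R5 ← R5 + (11/3)·R2: [0, 0, 0, 0]
Echelon form has 2 nonzero rows, so rank(M) = 2.

2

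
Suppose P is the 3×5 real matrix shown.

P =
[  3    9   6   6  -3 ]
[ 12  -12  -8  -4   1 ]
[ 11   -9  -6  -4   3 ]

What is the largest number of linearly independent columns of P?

3

Row reduce to echelon form.
R2 ← R2 − (4)·R1: [0, -48, -32, -28, 13]
R3 ← R3 − (11/3)·R1: [0, -42, -28, -26, 14]
R3 ← R3 − (7/8)·R2: [0, 0, 0, -3/2, 21/8]
Echelon form has 3 nonzero rows, so rank(P) = 3.
The rank gives the maximum number of linearly independent columns: 3.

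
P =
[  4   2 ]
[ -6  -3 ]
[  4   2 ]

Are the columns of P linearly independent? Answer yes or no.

Row reduce P to echelon form.
R2 ← R2 + (3/2)·R1: [0, 0]
R3 ← R3 − R1: [0, 0]
1 pivot among 2 columns.
Only 1 < 2 pivot columns, so the columns are linearly dependent.

no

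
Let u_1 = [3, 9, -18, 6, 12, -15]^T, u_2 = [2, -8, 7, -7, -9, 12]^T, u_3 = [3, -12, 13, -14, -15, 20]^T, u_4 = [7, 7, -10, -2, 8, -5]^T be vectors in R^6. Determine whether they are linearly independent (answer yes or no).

Form the matrix with these vectors as rows and row reduce.
R2 ← R2 − (2/3)·R1: [0, -14, 19, -11, -17, 22]
R3 ← R3 − R1: [0, -21, 31, -20, -27, 35]
R4 ← R4 − (7/3)·R1: [0, -14, 32, -16, -20, 30]
R3 ← R3 − (3/2)·R2: [0, 0, 5/2, -7/2, -3/2, 2]
R4 ← R4 − R2: [0, 0, 13, -5, -3, 8]
R4 ← R4 − (26/5)·R3: [0, 0, 0, 66/5, 24/5, -12/5]
4 nonzero rows, so the 4 vectors span a space of dimension 4.
Since 4 = 4, the vectors are linearly independent.

yes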